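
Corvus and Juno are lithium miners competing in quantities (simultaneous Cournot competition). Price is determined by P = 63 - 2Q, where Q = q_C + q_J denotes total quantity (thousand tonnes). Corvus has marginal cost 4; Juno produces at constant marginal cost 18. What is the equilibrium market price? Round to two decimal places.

28.33

Corvus's profit: π_C = (63 - 2Q)q_C - (4q_C). Setting ∂π_C/∂q_C = 0: 59 - 4q_C - 2(q_J) = 0.
Juno's profit: π_J = (63 - 2Q)q_J - (18q_J). Setting ∂π_J/∂q_J = 0: 45 - 4q_J - 2(q_C) = 0.
Best responses: q_C = (59 - 2q_J)/4, q_J = (45 - 2q_C)/4.
Substituting one into the other gives q_C = 73/6 and q_J = 31/6.
Total output Q = 52/3, so price P = 63 - 2·(52/3) = 85/3.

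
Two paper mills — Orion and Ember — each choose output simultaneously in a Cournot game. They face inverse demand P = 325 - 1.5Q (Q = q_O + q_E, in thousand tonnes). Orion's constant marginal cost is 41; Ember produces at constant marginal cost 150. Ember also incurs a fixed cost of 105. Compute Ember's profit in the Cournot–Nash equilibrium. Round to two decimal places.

217.67

Orion's profit: π_O = (325 - 1.5Q)q_O - (41q_O). Setting ∂π_O/∂q_O = 0: 284 - 3q_O - (3/2)(q_E) = 0.
Ember's first-order condition: 175 - 3q_E - (3/2)(q_O) = 0.
Rearranging gives the reaction functions q_O = (284 - (3/2)q_E)/3 and q_E = (175 - (3/2)q_O)/3.
Substituting one into the other gives q_O = 262/3 and q_E = 44/3.
Price P = 325 - (3/2)·102 = 172.
Ember's profit: (172 - 150)·(44/3) - 105 = 653/3.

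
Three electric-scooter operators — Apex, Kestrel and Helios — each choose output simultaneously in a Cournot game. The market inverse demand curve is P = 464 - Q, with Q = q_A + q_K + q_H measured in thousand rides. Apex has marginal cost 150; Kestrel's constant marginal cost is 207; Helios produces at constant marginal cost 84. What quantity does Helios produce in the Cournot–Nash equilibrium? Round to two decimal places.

Apex's profit: π_A = (464 - Q)q_A - (150q_A). Setting ∂π_A/∂q_A = 0: 314 - 2q_A - (q_K + q_H) = 0.
Kestrel's profit: π_K = (464 - Q)q_K - (207q_K). Setting ∂π_K/∂q_K = 0: 257 - 2q_K - (q_A + q_H) = 0.
Helios's first-order condition: 380 - 2q_H - (q_A + q_K) = 0.
Adding the 3 first-order conditions: 951 − 4Q = 0, so Q = 951/4.
Back-substituting: q_A = (314 − 951/4) = 305/4, q_K = (257 − 951/4) = 77/4, q_H = (380 − 951/4) = 569/4.

142.25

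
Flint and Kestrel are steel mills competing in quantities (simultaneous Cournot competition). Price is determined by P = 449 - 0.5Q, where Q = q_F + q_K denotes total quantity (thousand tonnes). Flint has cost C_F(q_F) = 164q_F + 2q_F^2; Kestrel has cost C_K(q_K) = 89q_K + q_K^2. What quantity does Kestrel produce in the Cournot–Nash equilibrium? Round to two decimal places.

Flint's profit: π_F = (449 - 0.5Q)q_F - (164q_F + 2q_F²). Setting ∂π_F/∂q_F = 0: 285 - 5q_F - (1/2)(q_K) = 0.
Kestrel's profit: π_K = (449 - 0.5Q)q_K - (89q_K + q_K²). Setting ∂π_K/∂q_K = 0: 360 - 3q_K - (1/2)(q_F) = 0.
Best responses: q_F = (285 - (1/2)q_K)/5, q_K = (360 - (1/2)q_F)/3.
Solving the pair: q_F = 45.7627, q_K = 112.3729.

112.37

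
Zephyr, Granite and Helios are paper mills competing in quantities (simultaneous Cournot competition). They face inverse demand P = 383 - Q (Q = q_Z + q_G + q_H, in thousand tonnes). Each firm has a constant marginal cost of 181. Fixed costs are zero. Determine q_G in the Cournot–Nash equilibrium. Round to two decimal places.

50.50

Each firm earns π_i = (383 - Q)q_i - 181q_i.
First-order condition (treating rivals' output as given): 202 - 2q_i - Σ_{j≠i} q_j = 0.
By symmetry each firm produces the same amount; substituting Σ_{j≠i} q_j = 2q_i yields q_i = 202/4 = 101/2.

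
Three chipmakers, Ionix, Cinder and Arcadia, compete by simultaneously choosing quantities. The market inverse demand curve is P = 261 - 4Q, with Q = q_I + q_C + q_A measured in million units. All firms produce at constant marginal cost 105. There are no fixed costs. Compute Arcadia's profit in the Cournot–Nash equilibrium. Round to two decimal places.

380.25

A representative firm's profit is π_i = q_i(261 - 4Q) - 105q_i.
First-order condition (treating rivals' output as given): 156 - 8q_i - 4·Σ_{j≠i} q_j = 0.
By symmetry each firm produces the same amount; substituting Σ_{j≠i} q_j = 2q_i yields q_i = 156/16 = 39/4.
Price P = 261 - 4·(117/4) = 144.
Arcadia's profit: (144 - 105)·(39/4) = 1521/4.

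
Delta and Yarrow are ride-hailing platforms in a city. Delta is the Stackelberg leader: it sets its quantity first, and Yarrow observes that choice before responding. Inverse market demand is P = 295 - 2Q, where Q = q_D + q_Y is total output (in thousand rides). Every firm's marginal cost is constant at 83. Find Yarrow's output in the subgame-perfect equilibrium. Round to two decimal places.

26.50

Solve by backward induction. Given q_D, the follower Yarrow maximises π_Y = (295 - 2q_D - 2q_Y)q_Y - 83q_Y.
∂π_Y/∂q_Y = 212 - 2q_D - 4q_Y = 0 gives the reaction function q_Y = (212 - 2q_D)/4.
Delta substitutes q_Y(q_D) into its own profit: π_D = q_D(295 - 2q_D - (212 - 2q_D)/2) - 83q_D = (189 - q_D)q_D - 83q_D.
Maximising: ∂π_D/∂q_D = 106 - 2q_D = 0, giving q_D = 53.
Then q_Y = (212 - 2·53)/4 = 53/2.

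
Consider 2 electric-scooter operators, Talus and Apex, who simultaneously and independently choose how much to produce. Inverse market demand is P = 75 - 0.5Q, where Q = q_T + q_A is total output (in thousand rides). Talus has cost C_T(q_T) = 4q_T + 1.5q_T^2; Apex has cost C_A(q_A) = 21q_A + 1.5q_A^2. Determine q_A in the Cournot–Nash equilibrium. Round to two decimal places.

11.46

Talus's profit: π_T = (75 - 0.5Q)q_T - (4q_T + (3/2)q_T²). Setting ∂π_T/∂q_T = 0: 71 - 4q_T - (1/2)(q_A) = 0.
Apex's first-order condition: 54 - 4q_A - (1/2)(q_T) = 0.
Rearranging gives the reaction functions q_T = (71 - (1/2)q_A)/4 and q_A = (54 - (1/2)q_T)/4.
Solving the pair: q_T = 1028/63, q_A = 722/63.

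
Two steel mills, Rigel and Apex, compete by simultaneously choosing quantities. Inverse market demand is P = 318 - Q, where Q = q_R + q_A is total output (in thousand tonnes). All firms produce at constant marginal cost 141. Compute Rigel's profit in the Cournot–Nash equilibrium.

A representative firm's profit is π_i = q_i(318 - Q) - 141q_i.
First-order condition (treating rivals' output as given): 177 - 2q_i - q_j = 0.
By symmetry each firm produces the same amount; substituting q_j = q_i yields q_i = 177/3 = 59.
Price P = 318 - 118 = 200.
Rigel's profit: (200 - 141)·59 = 3481.

3481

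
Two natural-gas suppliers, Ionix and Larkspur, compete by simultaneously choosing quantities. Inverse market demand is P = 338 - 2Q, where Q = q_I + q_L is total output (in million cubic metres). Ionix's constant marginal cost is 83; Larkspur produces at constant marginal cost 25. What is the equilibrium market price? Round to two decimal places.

Ionix's profit: π_I = (338 - 2Q)q_I - (83q_I). Setting ∂π_I/∂q_I = 0: 255 - 4q_I - 2(q_L) = 0.
Larkspur's profit: π_L = (338 - 2Q)q_L - (25q_L). Setting ∂π_L/∂q_L = 0: 313 - 4q_L - 2(q_I) = 0.
So q_I = (255 - 2q_L)/4 and q_L = (313 - 2q_I)/4.
Substituting one into the other gives q_I = 197/6 and q_L = 371/6.
Total output Q = 284/3, so price P = 338 - 2·(284/3) = 446/3.

148.67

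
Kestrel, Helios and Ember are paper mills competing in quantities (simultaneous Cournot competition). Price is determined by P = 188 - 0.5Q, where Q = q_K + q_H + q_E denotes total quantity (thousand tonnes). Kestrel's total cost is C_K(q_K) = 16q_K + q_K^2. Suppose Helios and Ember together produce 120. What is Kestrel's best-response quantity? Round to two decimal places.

37.33

With rivals' combined output fixed at 120, Kestrel's profit is π_K = (188 - (1/2)·120 - (1/2)q_K)q_K - (16q_K + q_K²) = (128 - (1/2)q_K)q_K - (16q_K + q_K²).
∂π_K/∂q_K = 112 - 3q_K = 0, so q_K = 112/3.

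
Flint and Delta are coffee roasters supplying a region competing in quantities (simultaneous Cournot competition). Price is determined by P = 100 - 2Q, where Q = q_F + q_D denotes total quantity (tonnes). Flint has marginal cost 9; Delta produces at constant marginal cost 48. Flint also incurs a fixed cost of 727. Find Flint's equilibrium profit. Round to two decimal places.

211.89

Flint's profit: π_F = (100 - 2Q)q_F - (9q_F). Setting ∂π_F/∂q_F = 0: 91 - 4q_F - 2(q_D) = 0.
Delta's first-order condition: 52 - 4q_D - 2(q_F) = 0.
Best responses: q_F = (91 - 2q_D)/4, q_D = (52 - 2q_F)/4.
Solving the pair: q_F = 65/3, q_D = 13/6.
Price P = 100 - 2·(143/6) = 157/3.
Flint's profit: (157/3 - 9)·(65/3) - 727 = 1907/9.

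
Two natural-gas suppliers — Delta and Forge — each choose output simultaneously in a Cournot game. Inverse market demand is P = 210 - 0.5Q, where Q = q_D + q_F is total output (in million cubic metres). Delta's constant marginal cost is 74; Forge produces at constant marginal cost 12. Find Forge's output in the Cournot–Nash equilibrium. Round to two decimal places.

173.33

Delta's profit: π_D = (210 - 0.5Q)q_D - (74q_D). Setting ∂π_D/∂q_D = 0: 136 - q_D - (1/2)(q_F) = 0.
Forge's first-order condition: 198 - q_F - (1/2)(q_D) = 0.
Best responses: q_D = (136 - (1/2)q_F), q_F = (198 - (1/2)q_D).
Substituting one into the other gives q_D = 148/3 and q_F = 520/3.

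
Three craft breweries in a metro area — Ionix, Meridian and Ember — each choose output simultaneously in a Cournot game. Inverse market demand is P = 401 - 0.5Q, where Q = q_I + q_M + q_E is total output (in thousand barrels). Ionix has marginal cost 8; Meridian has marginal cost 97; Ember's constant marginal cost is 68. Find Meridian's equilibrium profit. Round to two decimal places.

Ionix's profit: π_I = (401 - 0.5Q)q_I - (8q_I). Setting ∂π_I/∂q_I = 0: 393 - q_I - (1/2)(q_M + q_E) = 0.
Meridian's first-order condition: 304 - q_M - (1/2)(q_I + q_E) = 0.
Ember's first-order condition: 333 - q_E - (1/2)(q_I + q_M) = 0.
Adding the 3 conditions: 1030 − Q − Q = 0, i.e. Q = 515.
Back-substituting: q_I = (393 − 515/2)/(1/2) = 271, q_M = (304 − 515/2)/(1/2) = 93, q_E = (333 − 515/2)/(1/2) = 151.
Price P = 401 - (1/2)·515 = 287/2.
Meridian's profit: (287/2 - 97)·93 = 4324.5000.

4324.50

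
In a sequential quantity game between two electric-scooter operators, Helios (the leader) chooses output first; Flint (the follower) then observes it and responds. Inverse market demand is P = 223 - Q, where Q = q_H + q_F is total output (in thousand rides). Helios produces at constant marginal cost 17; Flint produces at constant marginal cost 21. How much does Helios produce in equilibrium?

Solve by backward induction. Given q_H, the follower Flint maximises π_F = (223 - q_H - q_F)q_F - 21q_F.
Setting the follower's marginal profit to zero, 202 - q_H - 2q_F = 0, i.e. q_F = (202 - q_H)/2.
Helios substitutes q_F(q_H) into its own profit: π_H = q_H(223 - q_H - (202 - q_H)/2) - 17q_H = (122 - (1/2)q_H)q_H - 17q_H.
Maximising: ∂π_H/∂q_H = 105 - q_H = 0, giving q_H = 105.
Then q_F = (202 - 105)/2 = 97/2.

105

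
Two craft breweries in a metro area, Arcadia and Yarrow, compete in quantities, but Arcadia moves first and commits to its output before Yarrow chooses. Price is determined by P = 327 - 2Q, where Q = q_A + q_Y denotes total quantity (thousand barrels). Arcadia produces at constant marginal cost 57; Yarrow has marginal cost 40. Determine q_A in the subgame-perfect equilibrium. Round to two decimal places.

63.25

Solve by backward induction. Given q_A, the follower Yarrow maximises π_Y = (327 - 2q_A - 2q_Y)q_Y - 40q_Y.
Setting the follower's marginal profit to zero, 287 - 2q_A - 4q_Y = 0, i.e. q_Y = (287 - 2q_A)/4.
The leader anticipates this reaction. Substituting into P = 327 - 2Q gives P = 367/2 - q_A, so π_A = (367/2 - q_A)q_A - 57q_A.
Leader FOC: 253/2 - 2q_A = 0, so q_A = 253/4.
Then q_Y = (287 - 2·(253/4))/4 = 321/8.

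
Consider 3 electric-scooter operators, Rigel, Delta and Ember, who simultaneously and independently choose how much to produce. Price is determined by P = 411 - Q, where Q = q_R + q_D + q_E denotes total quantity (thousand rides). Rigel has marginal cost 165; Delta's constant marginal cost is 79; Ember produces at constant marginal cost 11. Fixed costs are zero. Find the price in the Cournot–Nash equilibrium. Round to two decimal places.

Rigel's profit: π_R = (411 - Q)q_R - (165q_R). Setting ∂π_R/∂q_R = 0: 246 - 2q_R - (q_D + q_E) = 0.
Delta's profit: π_D = (411 - Q)q_D - (79q_D). Setting ∂π_D/∂q_D = 0: 332 - 2q_D - (q_R + q_E) = 0.
Ember's profit: π_E = (411 - Q)q_E - (11q_E). Setting ∂π_E/∂q_E = 0: 400 - 2q_E - (q_R + q_D) = 0.
Adding the 3 conditions: 978 − 2Q − 2Q = 0, i.e. Q = 489/2.
Back-substituting: q_R = (246 − 489/2) = 3/2, q_D = (332 − 489/2) = 175/2, q_E = (400 − 489/2) = 311/2.
Total output Q = 489/2, so price P = 411 - 489/2 = 333/2.

166.50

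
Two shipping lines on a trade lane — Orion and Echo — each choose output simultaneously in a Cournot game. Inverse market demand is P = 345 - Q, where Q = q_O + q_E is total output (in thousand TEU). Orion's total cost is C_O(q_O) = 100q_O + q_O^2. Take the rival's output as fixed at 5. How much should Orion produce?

With the rival's output fixed at 5, Orion's profit is π_O = (345 - 5 - q_O)q_O - (100q_O + q_O²) = (340 - q_O)q_O - (100q_O + q_O²).
∂π_O/∂q_O = 240 - 4q_O = 0, so q_O = 60.

60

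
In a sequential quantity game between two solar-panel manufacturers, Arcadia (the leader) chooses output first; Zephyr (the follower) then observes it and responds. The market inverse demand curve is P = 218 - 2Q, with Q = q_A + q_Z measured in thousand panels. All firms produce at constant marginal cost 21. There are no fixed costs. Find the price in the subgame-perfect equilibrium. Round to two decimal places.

The follower Zephyr best-responds to any q_A: π_Z = (218 - 2Q)q_Z - 21q_Z.
∂π_Z/∂q_Z = 197 - 2q_A - 4q_Z = 0 gives the reaction function q_Z = (197 - 2q_A)/4.
The leader anticipates this reaction. Substituting into P = 218 - 2Q gives P = 239/2 - q_A, so π_A = (239/2 - q_A)q_A - 21q_A.
The leader's first-order condition 197/2 - 2q_A = 0 yields q_A = 197/4.
Then q_Z = (197 - 2·(197/4))/4 = 197/8.
Total output Q = 591/8, so price P = 218 - 2·(591/8) = 281/4.

70.25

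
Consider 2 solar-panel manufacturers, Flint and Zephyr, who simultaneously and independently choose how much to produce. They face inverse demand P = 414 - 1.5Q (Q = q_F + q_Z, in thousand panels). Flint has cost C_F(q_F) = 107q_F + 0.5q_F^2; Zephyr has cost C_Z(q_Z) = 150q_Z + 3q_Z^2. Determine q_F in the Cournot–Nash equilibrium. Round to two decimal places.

Flint's profit: π_F = (414 - 1.5Q)q_F - (107q_F + (1/2)q_F²). Setting ∂π_F/∂q_F = 0: 307 - 4q_F - (3/2)(q_Z) = 0.
Zephyr's profit: π_Z = (414 - 1.5Q)q_Z - (150q_Z + 3q_Z²). Setting ∂π_Z/∂q_Z = 0: 264 - 9q_Z - (3/2)(q_F) = 0.
Best responses: q_F = (307 - (3/2)q_Z)/4, q_Z = (264 - (3/2)q_F)/9.
Substituting one into the other gives q_F = 1052/15 and q_Z = 794/45.

70.13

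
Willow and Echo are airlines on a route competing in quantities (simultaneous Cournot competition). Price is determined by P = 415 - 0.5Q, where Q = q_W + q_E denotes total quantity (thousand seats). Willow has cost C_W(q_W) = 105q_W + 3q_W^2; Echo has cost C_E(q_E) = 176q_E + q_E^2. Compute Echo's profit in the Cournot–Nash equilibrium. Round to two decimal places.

8027.84

Willow's profit: π_W = (415 - 0.5Q)q_W - (105q_W + 3q_W²). Setting ∂π_W/∂q_W = 0: 310 - 7q_W - (1/2)(q_E) = 0.
Echo's profit: π_E = (415 - 0.5Q)q_E - (176q_E + q_E²). Setting ∂π_E/∂q_E = 0: 239 - 3q_E - (1/2)(q_W) = 0.
Rearranging gives the reaction functions q_W = (310 - (1/2)q_E)/7 and q_E = (239 - (1/2)q_W)/3.
Substituting one into the other gives q_W = 39.0602 and q_E = 73.1566.
Price P = 415 - (1/2)·112.2169 = 358.8916.
Echo's profit: 358.8916·73.1566 - 176·73.1566 - 73.1566² = 8027.8380.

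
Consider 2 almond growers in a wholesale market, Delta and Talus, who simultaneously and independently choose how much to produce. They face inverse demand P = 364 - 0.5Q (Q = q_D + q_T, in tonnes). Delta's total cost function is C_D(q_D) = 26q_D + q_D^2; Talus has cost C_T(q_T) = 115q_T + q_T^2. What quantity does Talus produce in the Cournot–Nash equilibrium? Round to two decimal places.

66.06

Delta's profit: π_D = (364 - 0.5Q)q_D - (26q_D + q_D²). Setting ∂π_D/∂q_D = 0: 338 - 3q_D - (1/2)(q_T) = 0.
Talus's profit: π_T = (364 - 0.5Q)q_T - (115q_T + q_T²). Setting ∂π_T/∂q_T = 0: 249 - 3q_T - (1/2)(q_D) = 0.
So q_D = (338 - (1/2)q_T)/3 and q_T = (249 - (1/2)q_D)/3.
Solving the pair: q_D = 101.6571, q_T = 66.0571.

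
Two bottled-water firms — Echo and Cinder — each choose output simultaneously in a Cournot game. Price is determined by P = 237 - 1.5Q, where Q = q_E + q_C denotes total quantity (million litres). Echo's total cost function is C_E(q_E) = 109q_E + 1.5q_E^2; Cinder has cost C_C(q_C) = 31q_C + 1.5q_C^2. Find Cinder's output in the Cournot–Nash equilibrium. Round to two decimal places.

Echo's profit: π_E = (237 - 1.5Q)q_E - (109q_E + (3/2)q_E²). Setting ∂π_E/∂q_E = 0: 128 - 6q_E - (3/2)(q_C) = 0.
Cinder's first-order condition: 206 - 6q_C - (3/2)(q_E) = 0.
So q_E = (128 - (3/2)q_C)/6 and q_C = (206 - (3/2)q_E)/6.
Substituting one into the other gives q_E = 68/5 and q_C = 464/15.

30.93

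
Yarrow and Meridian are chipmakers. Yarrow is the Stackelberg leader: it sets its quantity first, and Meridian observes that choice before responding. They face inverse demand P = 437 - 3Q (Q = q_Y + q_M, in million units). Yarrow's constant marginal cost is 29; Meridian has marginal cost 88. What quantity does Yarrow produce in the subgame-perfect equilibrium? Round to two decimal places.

Solve by backward induction. Given q_Y, the follower Meridian maximises π_M = (437 - 3q_Y - 3q_M)q_M - 88q_M.
Setting the follower's marginal profit to zero, 349 - 3q_Y - 6q_M = 0, i.e. q_M = (349 - 3q_Y)/6.
The leader anticipates this reaction. Substituting into P = 437 - 3Q gives P = 525/2 - (3/2)q_Y, so π_Y = (525/2 - (3/2)q_Y)q_Y - 29q_Y.
The leader's first-order condition 467/2 - 3q_Y = 0 yields q_Y = 467/6.
Then q_M = (349 - 3·(467/6))/6 = 77/4.

77.83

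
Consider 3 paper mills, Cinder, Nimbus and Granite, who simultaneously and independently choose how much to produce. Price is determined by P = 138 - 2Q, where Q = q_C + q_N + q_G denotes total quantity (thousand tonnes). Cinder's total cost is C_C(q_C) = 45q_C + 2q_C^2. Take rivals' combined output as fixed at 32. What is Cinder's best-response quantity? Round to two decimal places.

With rivals' combined output fixed at 32, Cinder's profit is π_C = (138 - 2·32 - 2q_C)q_C - (45q_C + 2q_C²) = (74 - 2q_C)q_C - (45q_C + 2q_C²).
∂π_C/∂q_C = 29 - 8q_C = 0, so q_C = 29/8.

3.63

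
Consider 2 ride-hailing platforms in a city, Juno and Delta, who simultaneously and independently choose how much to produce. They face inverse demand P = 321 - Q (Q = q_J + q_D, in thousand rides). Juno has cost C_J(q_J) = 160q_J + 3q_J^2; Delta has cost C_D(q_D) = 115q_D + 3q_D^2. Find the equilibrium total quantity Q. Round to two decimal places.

40.78

Juno's profit: π_J = (321 - Q)q_J - (160q_J + 3q_J²). Setting ∂π_J/∂q_J = 0: 161 - 8q_J - (q_D) = 0.
Delta's first-order condition: 206 - 8q_D - (q_J) = 0.
So q_J = (161 - q_D)/8 and q_D = (206 - q_J)/8.
Substituting one into the other gives q_J = 1082/63 and q_D = 1487/63.
Total output Q = 1082/63 + 1487/63 = 367/9.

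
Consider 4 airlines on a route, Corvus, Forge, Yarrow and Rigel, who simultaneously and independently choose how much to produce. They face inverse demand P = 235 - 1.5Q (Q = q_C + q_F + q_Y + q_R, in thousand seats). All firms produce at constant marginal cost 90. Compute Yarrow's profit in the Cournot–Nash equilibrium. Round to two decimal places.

560.67

A representative firm's profit is π_i = q_i(235 - 1.5Q) - 90q_i.
First-order condition (treating rivals' output as given): 145 - 3q_i - (3/2)·Σ_{j≠i} q_j = 0.
By symmetry each firm produces the same amount; substituting Σ_{j≠i} q_j = 3q_i yields q_i = 145/(15/2) = 58/3.
Price P = 235 - (3/2)·(232/3) = 119.
Yarrow's profit: (119 - 90)·(58/3) = 1682/3.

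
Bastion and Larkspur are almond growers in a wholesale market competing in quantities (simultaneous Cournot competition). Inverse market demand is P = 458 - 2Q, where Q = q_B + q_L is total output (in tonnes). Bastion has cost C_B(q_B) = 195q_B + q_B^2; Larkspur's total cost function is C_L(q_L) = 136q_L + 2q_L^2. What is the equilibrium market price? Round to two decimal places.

Bastion's profit: π_B = (458 - 2Q)q_B - (195q_B + q_B²). Setting ∂π_B/∂q_B = 0: 263 - 6q_B - 2(q_L) = 0.
Larkspur's profit: π_L = (458 - 2Q)q_L - (136q_L + 2q_L²). Setting ∂π_L/∂q_L = 0: 322 - 8q_L - 2(q_B) = 0.
So q_B = (263 - 2q_L)/6 and q_L = (322 - 2q_B)/8.
Substituting one into the other gives q_B = 365/11 and q_L = 703/22.
Total output Q = 1433/22, so price P = 458 - 2·(1433/22) = 327.7273.

327.73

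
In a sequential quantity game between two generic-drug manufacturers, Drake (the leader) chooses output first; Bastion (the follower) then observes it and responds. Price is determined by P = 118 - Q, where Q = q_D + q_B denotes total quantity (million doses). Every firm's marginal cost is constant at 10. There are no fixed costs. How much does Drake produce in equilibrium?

Solve by backward induction. Given q_D, the follower Bastion maximises π_B = (118 - q_D - q_B)q_B - 10q_B.
Setting the follower's marginal profit to zero, 108 - q_D - 2q_B = 0, i.e. q_B = (108 - q_D)/2.
The leader anticipates this reaction. Substituting into P = 118 - Q gives P = 64 - (1/2)q_D, so π_D = (64 - (1/2)q_D)q_D - 10q_D.
Leader FOC: 54 - q_D = 0, so q_D = 54.
Then q_B = (108 - 54)/2 = 27.

54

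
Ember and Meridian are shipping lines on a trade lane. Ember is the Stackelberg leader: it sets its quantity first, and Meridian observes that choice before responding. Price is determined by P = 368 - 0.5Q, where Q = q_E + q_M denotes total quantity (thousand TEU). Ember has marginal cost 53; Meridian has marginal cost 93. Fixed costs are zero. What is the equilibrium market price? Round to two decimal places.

141.75

The follower Meridian best-responds to any q_E: π_M = (368 - 0.5Q)q_M - 93q_M.
Setting the follower's marginal profit to zero, 275 - (1/2)q_E - q_M = 0, i.e. q_M = (275 - (1/2)q_E).
Ember substitutes q_M(q_E) into its own profit: π_E = q_E(368 - (1/2)q_E - (275 - (1/2)q_E)/2) - 53q_E = (461/2 - (1/4)q_E)q_E - 53q_E.
The leader's first-order condition 355/2 - (1/2)q_E = 0 yields q_E = 355.
Then q_M = (275 - (1/2)·355) = 195/2.
Total output Q = 905/2, so price P = 368 - (1/2)·(905/2) = 567/4.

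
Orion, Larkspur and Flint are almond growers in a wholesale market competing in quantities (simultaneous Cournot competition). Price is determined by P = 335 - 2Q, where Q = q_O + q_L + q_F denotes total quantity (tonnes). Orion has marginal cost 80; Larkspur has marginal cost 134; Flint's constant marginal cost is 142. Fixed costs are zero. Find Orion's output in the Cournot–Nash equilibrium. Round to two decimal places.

Orion's profit: π_O = (335 - 2Q)q_O - (80q_O). Setting ∂π_O/∂q_O = 0: 255 - 4q_O - 2(q_L + q_F) = 0.
Larkspur's first-order condition: 201 - 4q_L - 2(q_O + q_F) = 0.
Flint's profit: π_F = (335 - 2Q)q_F - (142q_F). Setting ∂π_F/∂q_F = 0: 193 - 4q_F - 2(q_O + q_L) = 0.
Adding the 3 first-order conditions: 649 − 8Q = 0, so Q = 649/8.
Back-substituting: q_O = (255 − 649/4)/2 = 371/8, q_L = (201 − 649/4)/2 = 155/8, q_F = (193 − 649/4)/2 = 123/8.

46.38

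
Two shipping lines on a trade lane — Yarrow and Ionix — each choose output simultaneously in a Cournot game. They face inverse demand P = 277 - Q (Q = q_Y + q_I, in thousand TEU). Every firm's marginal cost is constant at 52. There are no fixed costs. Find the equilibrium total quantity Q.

150

A representative firm's profit is π_i = q_i(277 - Q) - 52q_i.
First-order condition (treating rivals' output as given): 225 - 2q_i - q_j = 0.
With identical firms every q_j equals q_i, so q_j = q_i and 225 = 3q_i, giving q_i = 75.
Total output Q = 75 + 75 = 150.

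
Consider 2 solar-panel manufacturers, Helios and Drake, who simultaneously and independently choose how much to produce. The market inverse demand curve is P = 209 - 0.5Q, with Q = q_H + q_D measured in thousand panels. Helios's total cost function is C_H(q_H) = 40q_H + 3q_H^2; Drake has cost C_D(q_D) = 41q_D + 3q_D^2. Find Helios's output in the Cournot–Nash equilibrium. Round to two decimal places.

22.54

Helios's profit: π_H = (209 - 0.5Q)q_H - (40q_H + 3q_H²). Setting ∂π_H/∂q_H = 0: 169 - 7q_H - (1/2)(q_D) = 0.
Drake's first-order condition: 168 - 7q_D - (1/2)(q_H) = 0.
Best responses: q_H = (169 - (1/2)q_D)/7, q_D = (168 - (1/2)q_H)/7.
Solving the pair: q_H = 22.5436, q_D = 22.3897.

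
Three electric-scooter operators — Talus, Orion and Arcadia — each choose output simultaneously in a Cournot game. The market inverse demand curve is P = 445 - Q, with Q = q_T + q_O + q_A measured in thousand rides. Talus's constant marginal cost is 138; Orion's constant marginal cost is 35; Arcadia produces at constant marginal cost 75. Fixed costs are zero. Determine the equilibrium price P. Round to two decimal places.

Talus's profit: π_T = (445 - Q)q_T - (138q_T). Setting ∂π_T/∂q_T = 0: 307 - 2q_T - (q_O + q_A) = 0.
Orion's first-order condition: 410 - 2q_O - (q_T + q_A) = 0.
Arcadia's profit: π_A = (445 - Q)q_A - (75q_A). Setting ∂π_A/∂q_A = 0: 370 - 2q_A - (q_T + q_O) = 0.
Adding the 3 first-order conditions: 1087 − 4Q = 0, so Q = 1087/4.
Back-substituting: q_T = (307 − 1087/4) = 141/4, q_O = (410 − 1087/4) = 553/4, q_A = (370 − 1087/4) = 393/4.
Total output Q = 1087/4, so price P = 445 - 1087/4 = 693/4.

173.25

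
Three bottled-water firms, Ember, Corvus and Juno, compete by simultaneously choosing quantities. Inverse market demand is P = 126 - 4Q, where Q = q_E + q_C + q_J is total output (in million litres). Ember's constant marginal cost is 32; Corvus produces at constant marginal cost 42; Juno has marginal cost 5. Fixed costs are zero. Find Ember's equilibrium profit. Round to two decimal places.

Ember's profit: π_E = (126 - 4Q)q_E - (32q_E). Setting ∂π_E/∂q_E = 0: 94 - 8q_E - 4(q_C + q_J) = 0.
Corvus's first-order condition: 84 - 8q_C - 4(q_E + q_J) = 0.
Juno's profit: π_J = (126 - 4Q)q_J - (5q_J). Setting ∂π_J/∂q_J = 0: 121 - 8q_J - 4(q_E + q_C) = 0.
Summing all 3 equations gives 299 − 16Q = 0, hence Q = 299/16.
Back-substituting: q_E = (94 − 299/4)/4 = 77/16, q_C = (84 − 299/4)/4 = 37/16, q_J = (121 − 299/4)/4 = 185/16.
Price P = 126 - 4·(299/16) = 205/4.
Ember's profit: (205/4 - 32)·(77/16) = 92.6406.

92.64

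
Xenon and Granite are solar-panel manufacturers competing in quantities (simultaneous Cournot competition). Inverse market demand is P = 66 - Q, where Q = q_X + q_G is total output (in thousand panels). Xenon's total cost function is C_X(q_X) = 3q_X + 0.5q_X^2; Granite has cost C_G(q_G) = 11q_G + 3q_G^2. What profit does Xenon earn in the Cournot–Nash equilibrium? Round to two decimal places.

571.65

Xenon's profit: π_X = (66 - Q)q_X - (3q_X + (1/2)q_X²). Setting ∂π_X/∂q_X = 0: 63 - 3q_X - (q_G) = 0.
Granite's profit: π_G = (66 - Q)q_G - (11q_G + 3q_G²). Setting ∂π_G/∂q_G = 0: 55 - 8q_G - (q_X) = 0.
Best responses: q_X = (63 - q_G)/3, q_G = (55 - q_X)/8.
Solving the pair: q_X = 449/23, q_G = 102/23.
Price P = 66 - 551/23 = 967/23.
Xenon's profit: (967/23)·(449/23) - 3·(449/23) - (1/2)(449/23)² = 571.6474.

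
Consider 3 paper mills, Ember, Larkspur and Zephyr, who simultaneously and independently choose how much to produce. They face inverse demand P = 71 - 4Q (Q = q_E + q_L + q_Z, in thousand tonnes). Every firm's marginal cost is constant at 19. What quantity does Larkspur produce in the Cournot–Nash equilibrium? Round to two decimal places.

3.25

A representative firm's profit is π_i = q_i(71 - 4Q) - 19q_i.
Setting ∂π_i/∂q_i = 0 with rivals' quantities fixed: 52 - 8q_i - 4·Σ_{j≠i} q_j = 0.
With identical firms every q_j equals q_i, so Σ_{j≠i} q_j = 2q_i and 52 = 16q_i, giving q_i = 13/4.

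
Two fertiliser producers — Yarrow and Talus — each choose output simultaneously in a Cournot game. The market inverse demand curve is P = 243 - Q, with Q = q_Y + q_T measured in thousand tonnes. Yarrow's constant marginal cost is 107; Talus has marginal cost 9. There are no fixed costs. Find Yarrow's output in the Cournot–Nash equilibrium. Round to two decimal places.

12.67

Yarrow's profit: π_Y = (243 - Q)q_Y - (107q_Y). Setting ∂π_Y/∂q_Y = 0: 136 - 2q_Y - (q_T) = 0.
Talus's first-order condition: 234 - 2q_T - (q_Y) = 0.
Best responses: q_Y = (136 - q_T)/2, q_T = (234 - q_Y)/2.
Solving the pair: q_Y = 38/3, q_T = 332/3.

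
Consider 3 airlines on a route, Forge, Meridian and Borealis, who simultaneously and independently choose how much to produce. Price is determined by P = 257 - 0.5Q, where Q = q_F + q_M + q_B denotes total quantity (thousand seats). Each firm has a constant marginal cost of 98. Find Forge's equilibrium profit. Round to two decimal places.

A representative firm's profit is π_i = q_i(257 - 0.5Q) - 98q_i.
First-order condition (treating rivals' output as given): 159 - q_i - (1/2)·Σ_{j≠i} q_j = 0.
By symmetry each firm produces the same amount; substituting Σ_{j≠i} q_j = 2q_i yields q_i = 159/2.
Price P = 257 - (1/2)·(477/2) = 551/4.
Forge's profit: (551/4 - 98)·(159/2) = 3160.1250.

3160.13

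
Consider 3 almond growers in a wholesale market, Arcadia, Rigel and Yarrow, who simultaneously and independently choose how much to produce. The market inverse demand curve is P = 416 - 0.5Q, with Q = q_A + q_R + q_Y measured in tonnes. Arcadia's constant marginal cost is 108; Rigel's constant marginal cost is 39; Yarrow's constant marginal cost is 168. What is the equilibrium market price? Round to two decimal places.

182.75

Arcadia's profit: π_A = (416 - 0.5Q)q_A - (108q_A). Setting ∂π_A/∂q_A = 0: 308 - q_A - (1/2)(q_R + q_Y) = 0.
Rigel's first-order condition: 377 - q_R - (1/2)(q_A + q_Y) = 0.
Yarrow's first-order condition: 248 - q_Y - (1/2)(q_A + q_R) = 0.
Summing all 3 equations gives 933 − 2Q = 0, hence Q = 933/2.
Back-substituting: q_A = (308 − 933/4)/(1/2) = 299/2, q_R = (377 − 933/4)/(1/2) = 575/2, q_Y = (248 − 933/4)/(1/2) = 59/2.
Total output Q = 933/2, so price P = 416 - (1/2)·(933/2) = 731/4.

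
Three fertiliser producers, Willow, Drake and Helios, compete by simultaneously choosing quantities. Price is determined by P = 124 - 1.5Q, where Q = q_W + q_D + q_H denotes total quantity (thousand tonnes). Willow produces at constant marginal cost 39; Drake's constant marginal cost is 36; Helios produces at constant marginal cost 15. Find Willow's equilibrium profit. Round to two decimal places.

140.17

Willow's profit: π_W = (124 - 1.5Q)q_W - (39q_W). Setting ∂π_W/∂q_W = 0: 85 - 3q_W - (3/2)(q_D + q_H) = 0.
Drake's first-order condition: 88 - 3q_D - (3/2)(q_W + q_H) = 0.
Helios's profit: π_H = (124 - 1.5Q)q_H - (15q_H). Setting ∂π_H/∂q_H = 0: 109 - 3q_H - (3/2)(q_W + q_D) = 0.
Summing all 3 equations gives 282 − 6Q = 0, hence Q = 47.
Back-substituting: q_W = (85 − 141/2)/(3/2) = 29/3, q_D = (88 − 141/2)/(3/2) = 35/3, q_H = (109 − 141/2)/(3/2) = 77/3.
Price P = 124 - (3/2)·47 = 107/2.
Willow's profit: (107/2 - 39)·(29/3) = 841/6.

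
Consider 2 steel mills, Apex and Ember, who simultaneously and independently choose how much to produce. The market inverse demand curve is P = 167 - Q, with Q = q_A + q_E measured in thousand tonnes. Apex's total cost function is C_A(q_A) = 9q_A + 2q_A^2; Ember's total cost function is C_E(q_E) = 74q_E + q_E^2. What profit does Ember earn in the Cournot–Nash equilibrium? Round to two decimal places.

604.91

Apex's profit: π_A = (167 - Q)q_A - (9q_A + 2q_A²). Setting ∂π_A/∂q_A = 0: 158 - 6q_A - (q_E) = 0.
Ember's first-order condition: 93 - 4q_E - (q_A) = 0.
Best responses: q_A = (158 - q_E)/6, q_E = (93 - q_A)/4.
Substituting one into the other gives q_A = 539/23 and q_E = 400/23.
Price P = 167 - 939/23 = 126.1739.
Ember's profit: 126.1739·(400/23) - 74·(400/23) - (400/23)² = 604.9149.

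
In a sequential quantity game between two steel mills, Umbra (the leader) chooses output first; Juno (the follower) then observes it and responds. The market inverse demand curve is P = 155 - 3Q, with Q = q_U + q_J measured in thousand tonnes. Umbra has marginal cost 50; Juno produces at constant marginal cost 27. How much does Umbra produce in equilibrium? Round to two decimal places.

13.67

Solve by backward induction. Given q_U, the follower Juno maximises π_J = (155 - 3q_U - 3q_J)q_J - 27q_J.
Setting the follower's marginal profit to zero, 128 - 3q_U - 6q_J = 0, i.e. q_J = (128 - 3q_U)/6.
The leader anticipates this reaction. Substituting into P = 155 - 3Q gives P = 91 - (3/2)q_U, so π_U = (91 - (3/2)q_U)q_U - 50q_U.
The leader's first-order condition 41 - 3q_U = 0 yields q_U = 41/3.
Then q_J = (128 - 3·(41/3))/6 = 29/2.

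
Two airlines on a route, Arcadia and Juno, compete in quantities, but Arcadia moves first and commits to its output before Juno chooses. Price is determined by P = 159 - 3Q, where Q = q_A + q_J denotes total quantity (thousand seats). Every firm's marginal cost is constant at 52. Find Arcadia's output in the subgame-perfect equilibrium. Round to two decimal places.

17.83

The follower Juno best-responds to any q_A: π_J = (159 - 3Q)q_J - 52q_J.
Follower FOC: 107 - 3q_A - 6q_J = 0, so q_J(q_A) = (107 - 3q_A)/6.
Arcadia substitutes q_J(q_A) into its own profit: π_A = q_A(159 - 3q_A - (107 - 3q_A)/2) - 52q_A = (211/2 - (3/2)q_A)q_A - 52q_A.
Maximising: ∂π_A/∂q_A = 107/2 - 3q_A = 0, giving q_A = 107/6.
Then q_J = (107 - 3·(107/6))/6 = 107/12.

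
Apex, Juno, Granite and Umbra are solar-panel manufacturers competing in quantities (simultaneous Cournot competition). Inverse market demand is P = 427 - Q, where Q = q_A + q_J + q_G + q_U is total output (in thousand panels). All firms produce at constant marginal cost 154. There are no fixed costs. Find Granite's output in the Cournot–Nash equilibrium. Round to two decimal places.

A representative firm's profit is π_i = q_i(427 - Q) - 154q_i.
First-order condition (treating rivals' output as given): 273 - 2q_i - Σ_{j≠i} q_j = 0.
By symmetry each firm produces the same amount; substituting Σ_{j≠i} q_j = 3q_i yields q_i = 273/5.

54.60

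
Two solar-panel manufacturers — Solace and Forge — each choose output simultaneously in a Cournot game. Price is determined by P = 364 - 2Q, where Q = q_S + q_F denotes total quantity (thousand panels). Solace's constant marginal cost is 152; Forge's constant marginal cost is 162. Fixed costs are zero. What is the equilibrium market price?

Solace's profit: π_S = (364 - 2Q)q_S - (152q_S). Setting ∂π_S/∂q_S = 0: 212 - 4q_S - 2(q_F) = 0.
Forge's profit: π_F = (364 - 2Q)q_F - (162q_F). Setting ∂π_F/∂q_F = 0: 202 - 4q_F - 2(q_S) = 0.
So q_S = (212 - 2q_F)/4 and q_F = (202 - 2q_S)/4.
Solving the pair: q_S = 37, q_F = 32.
Total output Q = 69, so price P = 364 - 2·69 = 226.

226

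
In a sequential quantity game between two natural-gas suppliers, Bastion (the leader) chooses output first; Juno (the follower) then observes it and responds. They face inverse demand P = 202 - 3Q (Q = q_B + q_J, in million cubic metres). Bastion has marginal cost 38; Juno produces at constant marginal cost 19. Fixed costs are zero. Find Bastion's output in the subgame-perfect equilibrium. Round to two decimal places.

Solve by backward induction. Given q_B, the follower Juno maximises π_J = (202 - 3q_B - 3q_J)q_J - 19q_J.
∂π_J/∂q_J = 183 - 3q_B - 6q_J = 0 gives the reaction function q_J = (183 - 3q_B)/6.
The leader anticipates this reaction. Substituting into P = 202 - 3Q gives P = 221/2 - (3/2)q_B, so π_B = (221/2 - (3/2)q_B)q_B - 38q_B.
Leader FOC: 145/2 - 3q_B = 0, so q_B = 145/6.
Then q_J = (183 - 3·(145/6))/6 = 221/12.

24.17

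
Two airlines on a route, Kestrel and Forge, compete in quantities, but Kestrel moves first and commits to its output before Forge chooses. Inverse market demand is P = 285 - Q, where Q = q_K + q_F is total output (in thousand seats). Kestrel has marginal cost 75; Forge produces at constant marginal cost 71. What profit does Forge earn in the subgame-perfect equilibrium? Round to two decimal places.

The follower Forge best-responds to any q_K: π_F = (285 - Q)q_F - 71q_F.
Setting the follower's marginal profit to zero, 214 - q_K - 2q_F = 0, i.e. q_F = (214 - q_K)/2.
The leader anticipates this reaction. Substituting into P = 285 - Q gives P = 178 - (1/2)q_K, so π_K = (178 - (1/2)q_K)q_K - 75q_K.
Maximising: ∂π_K/∂q_K = 103 - q_K = 0, giving q_K = 103.
Then q_F = (214 - 103)/2 = 111/2.
Price P = 285 - 317/2 = 253/2.
Forge's profit: (253/2 - 71)·(111/2) = 3080.2500.

3080.25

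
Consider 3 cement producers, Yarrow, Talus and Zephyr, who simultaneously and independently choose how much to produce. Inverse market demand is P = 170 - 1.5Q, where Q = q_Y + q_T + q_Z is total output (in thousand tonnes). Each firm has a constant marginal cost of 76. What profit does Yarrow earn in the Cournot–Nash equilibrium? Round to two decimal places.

368.17

A representative firm's profit is π_i = q_i(170 - 1.5Q) - 76q_i.
First-order condition (treating rivals' output as given): 94 - 3q_i - (3/2)·Σ_{j≠i} q_j = 0.
By symmetry each firm produces the same amount; substituting Σ_{j≠i} q_j = 2q_i yields q_i = 94/6 = 47/3.
Price P = 170 - (3/2)·47 = 199/2.
Yarrow's profit: (199/2 - 76)·(47/3) = 368.1667.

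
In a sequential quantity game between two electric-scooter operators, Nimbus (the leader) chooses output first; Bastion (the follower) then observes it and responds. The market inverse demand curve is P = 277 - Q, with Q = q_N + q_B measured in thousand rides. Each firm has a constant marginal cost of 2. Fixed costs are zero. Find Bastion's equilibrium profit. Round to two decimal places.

4726.56

Solve by backward induction. Given q_N, the follower Bastion maximises π_B = (277 - q_N - q_B)q_B - 2q_B.
Follower FOC: 275 - q_N - 2q_B = 0, so q_B(q_N) = (275 - q_N)/2.
The leader anticipates this reaction. Substituting into P = 277 - Q gives P = 279/2 - (1/2)q_N, so π_N = (279/2 - (1/2)q_N)q_N - 2q_N.
Maximising: ∂π_N/∂q_N = 275/2 - q_N = 0, giving q_N = 275/2.
Then q_B = (275 - 275/2)/2 = 275/4.
Price P = 277 - 825/4 = 283/4.
Bastion's profit: (283/4 - 2)·(275/4) = 4726.5625.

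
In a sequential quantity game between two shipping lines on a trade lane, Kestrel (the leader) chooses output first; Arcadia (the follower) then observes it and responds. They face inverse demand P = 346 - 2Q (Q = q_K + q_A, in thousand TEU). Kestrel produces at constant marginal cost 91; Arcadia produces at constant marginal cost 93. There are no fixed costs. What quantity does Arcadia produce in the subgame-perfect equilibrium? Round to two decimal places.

31.13

Solve by backward induction. Given q_K, the follower Arcadia maximises π_A = (346 - 2q_K - 2q_A)q_A - 93q_A.
∂π_A/∂q_A = 253 - 2q_K - 4q_A = 0 gives the reaction function q_A = (253 - 2q_K)/4.
Kestrel substitutes q_A(q_K) into its own profit: π_K = q_K(346 - 2q_K - (253 - 2q_K)/2) - 91q_K = (439/2 - q_K)q_K - 91q_K.
Leader FOC: 257/2 - 2q_K = 0, so q_K = 257/4.
Then q_A = (253 - 2·(257/4))/4 = 249/8.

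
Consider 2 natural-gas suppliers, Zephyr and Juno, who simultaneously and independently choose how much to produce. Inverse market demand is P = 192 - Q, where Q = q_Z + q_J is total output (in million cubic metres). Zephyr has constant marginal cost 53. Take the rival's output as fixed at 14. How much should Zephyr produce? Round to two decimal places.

With the rival's output fixed at 14, Zephyr's profit is π_Z = (192 - 14 - q_Z)q_Z - (53q_Z) = (178 - q_Z)q_Z - (53q_Z).
∂π_Z/∂q_Z = 125 - 2q_Z = 0, so q_Z = 125/2.

62.50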